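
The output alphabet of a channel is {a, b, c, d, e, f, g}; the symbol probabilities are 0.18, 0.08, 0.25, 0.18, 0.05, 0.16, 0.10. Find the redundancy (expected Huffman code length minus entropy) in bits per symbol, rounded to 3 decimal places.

0.047 bits

Entropy H = −Σ p log₂ p ≈ 2.6534 bits.
Huffman merges: 1/20+2/25→13/100; 1/10+13/100→23/100; 4/25+9/50→17/50; 9/50+23/100→41/100; 1/4+17/50→59/100; 41/100+59/100→1. L = 27/10 ≈ 2.7000.
L − H = 2.7000 − 2.6534 = 0.047 bits.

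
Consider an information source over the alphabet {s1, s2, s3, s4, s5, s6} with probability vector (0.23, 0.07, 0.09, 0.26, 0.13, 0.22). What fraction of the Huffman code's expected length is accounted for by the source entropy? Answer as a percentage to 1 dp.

99.5%

Entropy H = −Σ p log₂ p ≈ 2.4374 bits.
Huffman merges: 7/100+9/100→4/25; 13/100+4/25→29/100; 11/50+23/100→9/20; 13/50+29/100→11/20; 9/20+11/20→1. L = 49/20 ≈ 2.4500.
Efficiency = H/L = 2.4374/2.4500 = 99.5%.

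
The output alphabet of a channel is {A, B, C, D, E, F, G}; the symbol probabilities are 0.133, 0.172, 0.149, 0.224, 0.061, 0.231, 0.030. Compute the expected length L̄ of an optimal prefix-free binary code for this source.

Repeatedly combine the two least-probable nodes; the expected code length is the sum of the merged weights.
merge 3/100 + 61/1000 → 91/1000
merge 91/1000 + 133/1000 → 28/125
merge 149/1000 + 43/250 → 321/1000
merge 28/125 + 28/125 → 56/125
merge 231/1000 + 321/1000 → 69/125
merge 56/125 + 69/125 → 1
L = 91/1000 + 28/125 + 321/1000 + 56/125 + 69/125 + 1 = 659/250 = 2.636 bits/symbol.

2.636 bits/symbol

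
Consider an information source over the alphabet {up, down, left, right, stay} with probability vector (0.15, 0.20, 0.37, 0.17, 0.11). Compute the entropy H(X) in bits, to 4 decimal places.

H = −Σ pᵢ log₂ pᵢ.
−0.15·log₂(0.15) = 0.4105
−0.20·log₂(0.20) = 0.4644
−0.37·log₂(0.37) = 0.5307
−0.17·log₂(0.17) = 0.4346
−0.11·log₂(0.11) = 0.3503
Sum ≈ 2.1905 → 2.1905 bits.

2.1905 bits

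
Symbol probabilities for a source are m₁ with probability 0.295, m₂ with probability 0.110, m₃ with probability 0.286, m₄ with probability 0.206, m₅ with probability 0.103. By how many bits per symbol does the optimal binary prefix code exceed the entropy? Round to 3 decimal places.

0.019 bits

Entropy H = −Σ p log₂ p ≈ 2.1936 bits.
Huffman merges: 103/1000+11/100→213/1000; 103/500+213/1000→419/1000; 143/500+59/200→581/1000; 419/1000+581/1000→1. L = 2213/1000 ≈ 2.2130.
L − H = 2.2130 − 2.1936 = 0.019 bits.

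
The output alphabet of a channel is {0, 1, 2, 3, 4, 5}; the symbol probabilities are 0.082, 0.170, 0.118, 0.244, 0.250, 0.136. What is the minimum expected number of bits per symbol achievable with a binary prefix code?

Repeatedly combine the two least-probable nodes; the expected code length is the sum of the merged weights.
merge 41/500 + 59/500 → 1/5
merge 17/125 + 17/100 → 153/500
merge 1/5 + 61/250 → 111/250
merge 1/4 + 153/500 → 139/250
merge 111/250 + 139/250 → 1
L = 1/5 + 153/500 + 111/250 + 139/250 + 1 = 1253/500 = 2.506 bits/symbol.

2.506 bits/symbol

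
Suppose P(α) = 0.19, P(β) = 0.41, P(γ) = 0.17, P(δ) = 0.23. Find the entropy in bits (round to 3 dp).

1.905 bits

H = −Σ pᵢ log₂ pᵢ.
−0.19·log₂(0.19) = 0.4552
−0.41·log₂(0.41) = 0.5274
−0.17·log₂(0.17) = 0.4346
−0.23·log₂(0.23) = 0.4877
Sum ≈ 1.9049 → 1.905 bits.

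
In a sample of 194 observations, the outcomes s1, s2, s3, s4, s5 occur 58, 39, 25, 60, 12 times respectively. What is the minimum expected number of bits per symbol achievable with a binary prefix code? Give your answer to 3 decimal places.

2.191 bits/symbol

Probabilities are the counts divided by 194.
Repeatedly combine the two least-probable nodes; the expected code length is the sum of the merged weights.
merge 6/97 + 25/194 → 37/194
merge 37/194 + 39/194 → 38/97
merge 29/97 + 30/97 → 59/97
merge 38/97 + 59/97 → 1
L = 37/194 + 38/97 + 59/97 + 1 = 425/194 ≈ 2.191 bits/symbol.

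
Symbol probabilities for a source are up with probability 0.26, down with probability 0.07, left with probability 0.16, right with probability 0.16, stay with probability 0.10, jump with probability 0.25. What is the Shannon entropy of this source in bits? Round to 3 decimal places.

H = −Σ pᵢ log₂ pᵢ.
−0.26·log₂(0.26) = 0.5053
−0.07·log₂(0.07) = 0.2686
−0.16·log₂(0.16) = 0.4230
−0.16·log₂(0.16) = 0.4230
−0.10·log₂(0.10) = 0.3322
−0.25·log₂(0.25) = 0.5000
Sum ≈ 2.4521 → 2.452 bits.

2.452 bits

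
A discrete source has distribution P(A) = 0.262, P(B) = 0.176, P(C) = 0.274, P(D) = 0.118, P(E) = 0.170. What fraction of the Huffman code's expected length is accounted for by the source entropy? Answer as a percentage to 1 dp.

Entropy H = −Σ p log₂ p ≈ 2.2576 bits.
Huffman merges: 59/500+17/100→36/125; 22/125+131/500→219/500; 137/500+36/125→281/500; 219/500+281/500→1. L = 286/125 ≈ 2.2880.
Efficiency = H/L = 2.2576/2.2880 = 98.7%.

98.7%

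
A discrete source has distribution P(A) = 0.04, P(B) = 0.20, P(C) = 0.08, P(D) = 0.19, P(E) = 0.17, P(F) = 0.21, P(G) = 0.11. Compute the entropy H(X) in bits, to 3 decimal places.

2.655 bits

H = −Σ pᵢ log₂ pᵢ.
−0.04·log₂(0.04) = 0.1858
−0.20·log₂(0.20) = 0.4644
−0.08·log₂(0.08) = 0.2915
−0.19·log₂(0.19) = 0.4552
−0.17·log₂(0.17) = 0.4346
−0.21·log₂(0.21) = 0.4728
−0.11·log₂(0.11) = 0.3503
Sum ≈ 2.6546 → 2.655 bits.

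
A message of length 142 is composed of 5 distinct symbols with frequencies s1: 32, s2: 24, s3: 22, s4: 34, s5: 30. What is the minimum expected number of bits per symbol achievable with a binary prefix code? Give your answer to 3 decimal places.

Probabilities are the counts divided by 142.
Repeatedly combine the two least-probable nodes; the expected code length is the sum of the merged weights.
merge 11/71 + 12/71 → 23/71
merge 15/71 + 16/71 → 31/71
merge 17/71 + 23/71 → 40/71
merge 31/71 + 40/71 → 1
L = 23/71 + 31/71 + 40/71 + 1 = 165/71 ≈ 2.324 bits/symbol.

2.324 bits/symbol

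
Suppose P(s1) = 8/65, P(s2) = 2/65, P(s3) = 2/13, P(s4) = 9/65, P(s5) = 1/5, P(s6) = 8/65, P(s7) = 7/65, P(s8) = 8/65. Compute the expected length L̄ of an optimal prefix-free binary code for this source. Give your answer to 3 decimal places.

2.938 bits/symbol

Repeatedly combine the two least-probable nodes; the expected code length is the sum of the merged weights.
merge 2/65 + 7/65 → 9/65
merge 8/65 + 8/65 → 16/65
merge 8/65 + 9/65 → 17/65
merge 9/65 + 2/13 → 19/65
merge 1/5 + 16/65 → 29/65
merge 17/65 + 19/65 → 36/65
merge 29/65 + 36/65 → 1
L = 9/65 + 16/65 + 17/65 + 19/65 + 29/65 + 36/65 + 1 = 191/65 ≈ 2.938 bits/symbol.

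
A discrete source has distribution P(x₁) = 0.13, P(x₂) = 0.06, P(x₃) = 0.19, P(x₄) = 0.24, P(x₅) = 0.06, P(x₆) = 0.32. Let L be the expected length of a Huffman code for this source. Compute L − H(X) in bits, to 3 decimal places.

0.025 bits

Entropy H = −Σ p log₂ p ≈ 2.3451 bits.
Huffman merges: 3/50+3/50→3/25; 3/25+13/100→1/4; 19/100+6/25→43/100; 1/4+8/25→57/100; 43/100+57/100→1. L = 237/100 ≈ 2.3700.
L − H = 2.3700 − 2.3451 = 0.025 bits.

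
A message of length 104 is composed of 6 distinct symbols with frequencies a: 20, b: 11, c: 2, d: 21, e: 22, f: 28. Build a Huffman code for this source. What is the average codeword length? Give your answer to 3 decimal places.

2.442 bits/symbol

Probabilities are the counts divided by 104.
Repeatedly combine the two least-probable nodes; the expected code length is the sum of the merged weights.
merge 1/52 + 11/104 → 1/8
merge 1/8 + 5/26 → 33/104
merge 21/104 + 11/52 → 43/104
merge 7/26 + 33/104 → 61/104
merge 43/104 + 61/104 → 1
L = 1/8 + 33/104 + 43/104 + 61/104 + 1 = 127/52 ≈ 2.442 bits/symbol.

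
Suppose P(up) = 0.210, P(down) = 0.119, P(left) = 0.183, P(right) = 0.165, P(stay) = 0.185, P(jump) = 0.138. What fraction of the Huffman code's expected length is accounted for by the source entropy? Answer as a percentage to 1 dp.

Entropy H = −Σ p log₂ p ≈ 2.5602 bits.
Huffman merges: 119/1000+69/500→257/1000; 33/200+183/1000→87/250; 37/200+21/100→79/200; 257/1000+87/250→121/200; 79/200+121/200→1. L = 521/200 ≈ 2.6050.
Efficiency = H/L = 2.5602/2.6050 = 98.3%.

98.3%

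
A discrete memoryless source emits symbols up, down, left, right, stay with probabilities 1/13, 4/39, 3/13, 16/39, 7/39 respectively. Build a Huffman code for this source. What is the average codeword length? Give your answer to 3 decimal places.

2.128 bits/symbol

Repeatedly combine the two least-probable nodes; the expected code length is the sum of the merged weights.
merge 1/13 + 4/39 → 7/39
merge 7/39 + 7/39 → 14/39
merge 3/13 + 14/39 → 23/39
merge 16/39 + 23/39 → 1
L = 7/39 + 14/39 + 23/39 + 1 = 83/39 ≈ 2.128 bits/symbol.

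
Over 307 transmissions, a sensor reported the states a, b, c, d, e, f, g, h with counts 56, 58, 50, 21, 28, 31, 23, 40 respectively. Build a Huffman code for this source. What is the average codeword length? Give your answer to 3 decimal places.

Probabilities are the counts divided by 307.
Repeatedly combine the two least-probable nodes; the expected code length is the sum of the merged weights.
merge 21/307 + 23/307 → 44/307
merge 28/307 + 31/307 → 59/307
merge 40/307 + 44/307 → 84/307
merge 50/307 + 56/307 → 106/307
merge 58/307 + 59/307 → 117/307
merge 84/307 + 106/307 → 190/307
merge 117/307 + 190/307 → 1
L = 44/307 + 59/307 + 84/307 + 106/307 + 117/307 + 190/307 + 1 = 907/307 ≈ 2.954 bits/symbol.

2.954 bits/symbol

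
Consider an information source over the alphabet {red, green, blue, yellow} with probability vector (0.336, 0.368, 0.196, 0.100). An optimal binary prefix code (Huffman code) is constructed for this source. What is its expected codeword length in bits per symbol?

1.928 bits/symbol

Repeatedly combine the two least-probable nodes; the expected code length is the sum of the merged weights.
merge 1/10 + 49/250 → 37/125
merge 37/125 + 42/125 → 79/125
merge 46/125 + 79/125 → 1
L = 37/125 + 79/125 + 1 = 241/125 = 1.928 bits/symbol.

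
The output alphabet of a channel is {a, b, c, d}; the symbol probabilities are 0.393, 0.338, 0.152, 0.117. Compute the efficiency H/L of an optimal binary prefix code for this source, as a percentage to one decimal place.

Entropy H = −Σ p log₂ p ≈ 1.8337 bits.
Huffman merges: 117/1000+19/125→269/1000; 269/1000+169/500→607/1000; 393/1000+607/1000→1. L = 469/250 ≈ 1.8760.
Efficiency = H/L = 1.8337/1.8760 = 97.7%.

97.7%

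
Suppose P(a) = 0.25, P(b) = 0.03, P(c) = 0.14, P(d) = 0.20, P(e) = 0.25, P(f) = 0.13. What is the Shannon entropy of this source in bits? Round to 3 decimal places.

2.396 bits

H = −Σ pᵢ log₂ pᵢ.
−0.25·log₂(0.25) = 0.5000
−0.03·log₂(0.03) = 0.1518
−0.14·log₂(0.14) = 0.3971
−0.20·log₂(0.20) = 0.4644
−0.25·log₂(0.25) = 0.5000
−0.13·log₂(0.13) = 0.3826
Sum ≈ 2.3959 → 2.396 bits.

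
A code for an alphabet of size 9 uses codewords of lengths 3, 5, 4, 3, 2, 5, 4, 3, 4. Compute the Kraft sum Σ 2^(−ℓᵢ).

With common denominator 2^5 = 32: Σ 2^(−ℓᵢ) = 4/32 + 1/32 + 2/32 + 4/32 + 8/32 + 1/32 + 2/32 + 4/32 + 2/32 = 28/32 = 0.875.

0.875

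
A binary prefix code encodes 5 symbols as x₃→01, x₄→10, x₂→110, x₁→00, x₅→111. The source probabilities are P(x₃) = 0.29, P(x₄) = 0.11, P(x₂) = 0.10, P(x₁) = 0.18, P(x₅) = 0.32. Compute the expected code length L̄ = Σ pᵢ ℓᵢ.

L̄ = Σ pᵢ·ℓᵢ = 0.29·2 + 0.11·2 + 0.10·3 + 0.18·2 + 0.32·3 = 2.42 bits/symbol.

2.42 bits/symbol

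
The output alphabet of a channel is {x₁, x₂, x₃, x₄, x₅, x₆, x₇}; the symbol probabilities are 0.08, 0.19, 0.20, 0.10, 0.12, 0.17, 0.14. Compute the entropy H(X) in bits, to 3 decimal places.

2.742 bits

H = −Σ pᵢ log₂ pᵢ.
−0.08·log₂(0.08) = 0.2915
−0.19·log₂(0.19) = 0.4552
−0.20·log₂(0.20) = 0.4644
−0.10·log₂(0.10) = 0.3322
−0.12·log₂(0.12) = 0.3671
−0.17·log₂(0.17) = 0.4346
−0.14·log₂(0.14) = 0.3971
Sum ≈ 2.7421 → 2.742 bits.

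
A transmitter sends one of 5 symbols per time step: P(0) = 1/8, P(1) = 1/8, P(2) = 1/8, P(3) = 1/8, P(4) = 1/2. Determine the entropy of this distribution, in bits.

2 bits

Each probability is a power of 1/2, so log₂(1/p) is an integer.
H = Σ p·log₂(1/p) = 1/8·3 + 1/8·3 + 1/8·3 + 1/8·3 + 1/2·1 = 2 bits.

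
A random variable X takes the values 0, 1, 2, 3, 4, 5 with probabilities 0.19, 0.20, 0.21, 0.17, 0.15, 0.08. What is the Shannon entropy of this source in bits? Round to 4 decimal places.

2.5291 bits

H = −Σ pᵢ log₂ pᵢ.
−0.19·log₂(0.19) = 0.4552
−0.20·log₂(0.20) = 0.4644
−0.21·log₂(0.21) = 0.4728
−0.17·log₂(0.17) = 0.4346
−0.15·log₂(0.15) = 0.4105
−0.08·log₂(0.08) = 0.2915
Sum ≈ 2.5291 → 2.5291 bits.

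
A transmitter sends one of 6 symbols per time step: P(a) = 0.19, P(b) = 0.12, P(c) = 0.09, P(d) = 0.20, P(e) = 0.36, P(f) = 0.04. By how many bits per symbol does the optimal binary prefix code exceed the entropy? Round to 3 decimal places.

0.064 bits

Entropy H = −Σ p log₂ p ≈ 2.3157 bits.
Huffman merges: 1/25+9/100→13/100; 3/25+13/100→1/4; 19/100+1/5→39/100; 1/4+9/25→61/100; 39/100+61/100→1. L = 119/50 ≈ 2.3800.
L − H = 2.3800 − 2.3157 = 0.064 bits.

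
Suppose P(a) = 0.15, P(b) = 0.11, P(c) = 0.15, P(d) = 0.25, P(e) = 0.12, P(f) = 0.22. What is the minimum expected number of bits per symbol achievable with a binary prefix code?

2.53 bits/symbol

Repeatedly combine the two least-probable nodes; the expected code length is the sum of the merged weights.
merge 11/100 + 3/25 → 23/100
merge 3/20 + 3/20 → 3/10
merge 11/50 + 23/100 → 9/20
merge 1/4 + 3/10 → 11/20
merge 9/20 + 11/20 → 1
L = 23/100 + 3/10 + 9/20 + 11/20 + 1 = 253/100 = 2.53 bits/symbol.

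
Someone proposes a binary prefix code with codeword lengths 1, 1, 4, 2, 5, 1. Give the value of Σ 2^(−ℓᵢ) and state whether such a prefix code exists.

1.84375; no

With common denominator 2^5 = 32: Σ 2^(−ℓᵢ) = 16/32 + 16/32 + 2/32 + 8/32 + 1/32 + 16/32 = 59/32 = 1.84375.
Kraft's inequality requires Σ ≤ 1; here Σ = 1.84375 > 1, so no such prefix code exists.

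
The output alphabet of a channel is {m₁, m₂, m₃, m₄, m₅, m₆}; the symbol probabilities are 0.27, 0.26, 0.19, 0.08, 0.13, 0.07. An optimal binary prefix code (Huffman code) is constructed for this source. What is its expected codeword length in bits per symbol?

2.43 bits/symbol

Repeatedly combine the two least-probable nodes; the expected code length is the sum of the merged weights.
merge 7/100 + 2/25 → 3/20
merge 13/100 + 3/20 → 7/25
merge 19/100 + 13/50 → 9/20
merge 27/100 + 7/25 → 11/20
merge 9/20 + 11/20 → 1
L = 3/20 + 7/25 + 9/20 + 11/20 + 1 = 243/100 = 2.43 bits/symbol.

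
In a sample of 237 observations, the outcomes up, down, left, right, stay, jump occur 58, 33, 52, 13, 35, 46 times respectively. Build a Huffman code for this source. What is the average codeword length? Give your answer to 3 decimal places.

2.536 bits/symbol

Probabilities are the counts divided by 237.
Repeatedly combine the two least-probable nodes; the expected code length is the sum of the merged weights.
merge 13/237 + 11/79 → 46/237
merge 35/237 + 46/237 → 27/79
merge 46/237 + 52/237 → 98/237
merge 58/237 + 27/79 → 139/237
merge 98/237 + 139/237 → 1
L = 46/237 + 27/79 + 98/237 + 139/237 + 1 = 601/237 ≈ 2.536 bits/symbol.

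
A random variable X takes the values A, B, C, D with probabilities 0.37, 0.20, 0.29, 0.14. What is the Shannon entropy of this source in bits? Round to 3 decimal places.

H = −Σ pᵢ log₂ pᵢ.
−0.37·log₂(0.37) = 0.5307
−0.20·log₂(0.20) = 0.4644
−0.29·log₂(0.29) = 0.5179
−0.14·log₂(0.14) = 0.3971
Sum ≈ 1.9101 → 1.910 bits.

1.910 bits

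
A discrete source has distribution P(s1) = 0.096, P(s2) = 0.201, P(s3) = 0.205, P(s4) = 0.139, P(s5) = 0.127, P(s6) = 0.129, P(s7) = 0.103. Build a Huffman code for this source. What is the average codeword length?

2.793 bits/symbol

Repeatedly combine the two least-probable nodes; the expected code length is the sum of the merged weights.
merge 12/125 + 103/1000 → 199/1000
merge 127/1000 + 129/1000 → 32/125
merge 139/1000 + 199/1000 → 169/500
merge 201/1000 + 41/200 → 203/500
merge 32/125 + 169/500 → 297/500
merge 203/500 + 297/500 → 1
L = 199/1000 + 32/125 + 169/500 + 203/500 + 297/500 + 1 = 2793/1000 = 2.793 bits/symbol.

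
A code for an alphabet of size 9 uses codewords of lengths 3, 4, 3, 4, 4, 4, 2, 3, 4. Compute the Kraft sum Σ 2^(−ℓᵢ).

With common denominator 2^4 = 16: Σ 2^(−ℓᵢ) = 2/16 + 1/16 + 2/16 + 1/16 + 1/16 + 1/16 + 4/16 + 2/16 + 1/16 = 15/16 = 0.9375.

0.9375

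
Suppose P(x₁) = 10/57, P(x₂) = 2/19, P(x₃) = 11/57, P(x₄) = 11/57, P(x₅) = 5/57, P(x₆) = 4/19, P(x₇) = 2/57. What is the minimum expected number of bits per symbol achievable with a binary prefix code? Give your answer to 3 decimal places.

2.719 bits/symbol

Repeatedly combine the two least-probable nodes; the expected code length is the sum of the merged weights.
merge 2/57 + 5/57 → 7/57
merge 2/19 + 7/57 → 13/57
merge 10/57 + 11/57 → 7/19
merge 11/57 + 4/19 → 23/57
merge 13/57 + 7/19 → 34/57
merge 23/57 + 34/57 → 1
L = 7/57 + 13/57 + 7/19 + 23/57 + 34/57 + 1 = 155/57 ≈ 2.719 bits/symbol.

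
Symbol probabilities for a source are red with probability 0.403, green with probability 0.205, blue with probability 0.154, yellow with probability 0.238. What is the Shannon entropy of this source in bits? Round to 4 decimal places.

1.9056 bits

H = −Σ pᵢ log₂ pᵢ.
−0.403·log₂(0.403) = 0.5284
−0.205·log₂(0.205) = 0.4687
−0.154·log₂(0.154) = 0.4156
−0.238·log₂(0.238) = 0.4929
Sum ≈ 1.9056 → 1.9056 bits.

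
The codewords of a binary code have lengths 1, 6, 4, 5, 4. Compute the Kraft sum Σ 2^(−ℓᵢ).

0.671875

With common denominator 2^6 = 64: Σ 2^(−ℓᵢ) = 32/64 + 1/64 + 4/64 + 2/64 + 4/64 = 43/64 = 0.671875.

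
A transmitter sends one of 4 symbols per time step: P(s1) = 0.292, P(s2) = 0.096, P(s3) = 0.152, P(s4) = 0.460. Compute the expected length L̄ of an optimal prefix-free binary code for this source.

1.788 bits/symbol

Repeatedly combine the two least-probable nodes; the expected code length is the sum of the merged weights.
merge 12/125 + 19/125 → 31/125
merge 31/125 + 73/250 → 27/50
merge 23/50 + 27/50 → 1
L = 31/125 + 27/50 + 1 = 447/250 = 1.788 bits/symbol.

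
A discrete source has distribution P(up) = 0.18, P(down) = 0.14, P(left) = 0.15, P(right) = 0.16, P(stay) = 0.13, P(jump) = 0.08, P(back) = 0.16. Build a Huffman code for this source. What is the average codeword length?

2.82 bits/symbol

Repeatedly combine the two least-probable nodes; the expected code length is the sum of the merged weights.
merge 2/25 + 13/100 → 21/100
merge 7/50 + 3/20 → 29/100
merge 4/25 + 4/25 → 8/25
merge 9/50 + 21/100 → 39/100
merge 29/100 + 8/25 → 61/100
merge 39/100 + 61/100 → 1
L = 21/100 + 29/100 + 8/25 + 39/100 + 61/100 + 1 = 141/50 = 2.82 bits/symbol.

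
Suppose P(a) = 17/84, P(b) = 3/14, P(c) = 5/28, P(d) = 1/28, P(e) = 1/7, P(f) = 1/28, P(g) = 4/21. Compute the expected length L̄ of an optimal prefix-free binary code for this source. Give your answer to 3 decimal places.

2.655 bits/symbol

Repeatedly combine the two least-probable nodes; the expected code length is the sum of the merged weights.
merge 1/28 + 1/28 → 1/14
merge 1/14 + 1/7 → 3/14
merge 5/28 + 4/21 → 31/84
merge 17/84 + 3/14 → 5/12
merge 3/14 + 31/84 → 7/12
merge 5/12 + 7/12 → 1
L = 1/14 + 3/14 + 31/84 + 5/12 + 7/12 + 1 = 223/84 ≈ 2.655 bits/symbol.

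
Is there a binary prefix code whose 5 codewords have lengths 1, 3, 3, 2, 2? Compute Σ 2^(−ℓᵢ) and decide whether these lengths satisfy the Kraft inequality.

With common denominator 2^3 = 8: Σ 2^(−ℓᵢ) = 4/8 + 1/8 + 1/8 + 2/8 + 2/8 = 10/8 = 1.25.
Kraft's inequality requires Σ ≤ 1; here Σ = 1.25 > 1, so no such prefix code exists.

1.25; no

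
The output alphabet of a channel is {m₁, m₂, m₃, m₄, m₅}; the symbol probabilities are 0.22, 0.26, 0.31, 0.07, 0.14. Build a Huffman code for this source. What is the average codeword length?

2.21 bits/symbol

Repeatedly combine the two least-probable nodes; the expected code length is the sum of the merged weights.
merge 7/100 + 7/50 → 21/100
merge 21/100 + 11/50 → 43/100
merge 13/50 + 31/100 → 57/100
merge 43/100 + 57/100 → 1
L = 21/100 + 43/100 + 57/100 + 1 = 221/100 = 2.21 bits/symbol.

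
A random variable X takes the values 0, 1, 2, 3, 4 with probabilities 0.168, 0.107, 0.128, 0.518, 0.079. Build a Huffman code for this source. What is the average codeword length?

1.964 bits/symbol

Repeatedly combine the two least-probable nodes; the expected code length is the sum of the merged weights.
merge 79/1000 + 107/1000 → 93/500
merge 16/125 + 21/125 → 37/125
merge 93/500 + 37/125 → 241/500
merge 241/500 + 259/500 → 1
L = 93/500 + 37/125 + 241/500 + 1 = 491/250 = 1.964 bits/symbol.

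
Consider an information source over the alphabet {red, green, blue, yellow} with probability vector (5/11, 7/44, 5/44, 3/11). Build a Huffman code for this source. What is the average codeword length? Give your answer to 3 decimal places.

Repeatedly combine the two least-probable nodes; the expected code length is the sum of the merged weights.
merge 5/44 + 7/44 → 3/11
merge 3/11 + 3/11 → 6/11
merge 5/11 + 6/11 → 1
L = 3/11 + 6/11 + 1 = 20/11 ≈ 1.818 bits/symbol.

1.818 bits/symbol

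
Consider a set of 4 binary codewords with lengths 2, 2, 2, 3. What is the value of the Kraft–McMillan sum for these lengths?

With common denominator 2^3 = 8: Σ 2^(−ℓᵢ) = 2/8 + 2/8 + 2/8 + 1/8 = 7/8 = 0.875.

0.875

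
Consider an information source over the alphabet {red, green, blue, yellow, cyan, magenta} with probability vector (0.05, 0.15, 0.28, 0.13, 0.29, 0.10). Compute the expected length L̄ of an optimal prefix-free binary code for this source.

2.43 bits/symbol

Repeatedly combine the two least-probable nodes; the expected code length is the sum of the merged weights.
merge 1/20 + 1/10 → 3/20
merge 13/100 + 3/20 → 7/25
merge 3/20 + 7/25 → 43/100
merge 7/25 + 29/100 → 57/100
merge 43/100 + 57/100 → 1
L = 3/20 + 7/25 + 43/100 + 57/100 + 1 = 243/100 = 2.43 bits/symbol.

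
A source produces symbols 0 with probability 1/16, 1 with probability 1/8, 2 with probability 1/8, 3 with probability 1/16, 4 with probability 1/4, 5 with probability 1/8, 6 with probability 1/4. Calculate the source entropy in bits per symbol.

Each probability is a power of 1/2, so log₂(1/p) is an integer.
H = Σ p·log₂(1/p) = 1/16·4 + 1/8·3 + 1/8·3 + 1/16·4 + 1/4·2 + 1/8·3 + 1/4·2 = 2.625 bits.

2.625 bits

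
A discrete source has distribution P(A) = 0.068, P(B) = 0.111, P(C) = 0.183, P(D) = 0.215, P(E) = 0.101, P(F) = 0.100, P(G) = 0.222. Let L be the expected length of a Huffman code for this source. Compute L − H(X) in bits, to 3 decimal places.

0.042 bits

Entropy H = −Σ p log₂ p ≈ 2.6892 bits.
Huffman merges: 17/250+1/10→21/125; 101/1000+111/1000→53/250; 21/125+183/1000→351/1000; 53/250+43/200→427/1000; 111/500+351/1000→573/1000; 427/1000+573/1000→1. L = 2731/1000 ≈ 2.7310.
L − H = 2.7310 − 2.6892 = 0.042 bits.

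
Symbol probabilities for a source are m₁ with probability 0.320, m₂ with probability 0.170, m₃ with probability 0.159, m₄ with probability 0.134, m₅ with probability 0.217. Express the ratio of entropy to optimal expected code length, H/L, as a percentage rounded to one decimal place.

Entropy H = −Σ p log₂ p ≈ 2.2493 bits.
Huffman merges: 67/500+159/1000→293/1000; 17/100+217/1000→387/1000; 293/1000+8/25→613/1000; 387/1000+613/1000→1. L = 2293/1000 ≈ 2.2930.
Efficiency = H/L = 2.2493/2.2930 = 98.1%.

98.1%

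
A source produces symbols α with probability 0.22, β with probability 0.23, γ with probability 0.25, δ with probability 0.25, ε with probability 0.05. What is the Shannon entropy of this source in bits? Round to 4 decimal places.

H = −Σ pᵢ log₂ pᵢ.
−0.22·log₂(0.22) = 0.4806
−0.23·log₂(0.23) = 0.4877
−0.25·log₂(0.25) = 0.5000
−0.25·log₂(0.25) = 0.5000
−0.05·log₂(0.05) = 0.2161
Sum ≈ 2.1843 → 2.1843 bits.

2.1843 bits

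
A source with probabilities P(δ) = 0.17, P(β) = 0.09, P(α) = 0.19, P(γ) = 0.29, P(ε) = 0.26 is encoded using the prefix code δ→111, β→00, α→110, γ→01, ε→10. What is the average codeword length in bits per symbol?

L̄ = Σ pᵢ·ℓᵢ = 0.17·3 + 0.09·2 + 0.19·3 + 0.29·2 + 0.26·2 = 2.36 bits/symbol.

2.36 bits/symbol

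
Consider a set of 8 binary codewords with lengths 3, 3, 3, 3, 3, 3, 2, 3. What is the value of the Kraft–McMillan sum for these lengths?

With common denominator 2^3 = 8: Σ 2^(−ℓᵢ) = 1/8 + 1/8 + 1/8 + 1/8 + 1/8 + 1/8 + 2/8 + 1/8 = 9/8 = 1.125.

1.125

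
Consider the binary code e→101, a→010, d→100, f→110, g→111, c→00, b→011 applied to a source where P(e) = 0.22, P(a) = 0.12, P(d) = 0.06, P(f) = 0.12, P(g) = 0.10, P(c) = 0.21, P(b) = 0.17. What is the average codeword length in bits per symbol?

2.79 bits/symbol

L̄ = Σ pᵢ·ℓᵢ = 0.22·3 + 0.12·3 + 0.06·3 + 0.12·3 + 0.10·3 + 0.21·2 + 0.17·3 = 2.79 bits/symbol.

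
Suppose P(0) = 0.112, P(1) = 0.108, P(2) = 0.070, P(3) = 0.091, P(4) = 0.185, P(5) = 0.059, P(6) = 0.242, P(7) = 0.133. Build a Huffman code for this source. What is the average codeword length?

Repeatedly combine the two least-probable nodes; the expected code length is the sum of the merged weights.
merge 59/1000 + 7/100 → 129/1000
merge 91/1000 + 27/250 → 199/1000
merge 14/125 + 129/1000 → 241/1000
merge 133/1000 + 37/200 → 159/500
merge 199/1000 + 241/1000 → 11/25
merge 121/500 + 159/500 → 14/25
merge 11/25 + 14/25 → 1
L = 129/1000 + 199/1000 + 241/1000 + 159/500 + 11/25 + 14/25 + 1 = 2887/1000 = 2.887 bits/symbol.

2.887 bits/symbol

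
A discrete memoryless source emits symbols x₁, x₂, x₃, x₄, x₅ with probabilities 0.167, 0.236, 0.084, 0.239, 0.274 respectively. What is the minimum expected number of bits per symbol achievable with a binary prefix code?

2.251 bits/symbol

Repeatedly combine the two least-probable nodes; the expected code length is the sum of the merged weights.
merge 21/250 + 167/1000 → 251/1000
merge 59/250 + 239/1000 → 19/40
merge 251/1000 + 137/500 → 21/40
merge 19/40 + 21/40 → 1
L = 251/1000 + 19/40 + 21/40 + 1 = 2251/1000 = 2.251 bits/symbol.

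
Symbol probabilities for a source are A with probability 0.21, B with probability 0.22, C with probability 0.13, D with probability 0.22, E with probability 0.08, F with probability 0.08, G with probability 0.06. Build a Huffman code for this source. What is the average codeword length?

2.7 bits/symbol

Repeatedly combine the two least-probable nodes; the expected code length is the sum of the merged weights.
merge 3/50 + 2/25 → 7/50
merge 2/25 + 13/100 → 21/100
merge 7/50 + 21/100 → 7/20
merge 21/100 + 11/50 → 43/100
merge 11/50 + 7/20 → 57/100
merge 43/100 + 57/100 → 1
L = 7/50 + 21/100 + 7/20 + 43/100 + 57/100 + 1 = 27/10 = 2.7 bits/symbol.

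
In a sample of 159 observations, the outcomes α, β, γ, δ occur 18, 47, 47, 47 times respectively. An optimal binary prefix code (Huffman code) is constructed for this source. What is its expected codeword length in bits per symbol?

Probabilities are the counts divided by 159.
Repeatedly combine the two least-probable nodes; the expected code length is the sum of the merged weights.
merge 6/53 + 47/159 → 65/159
merge 47/159 + 47/159 → 94/159
merge 65/159 + 94/159 → 1
L = 65/159 + 94/159 + 1 = 2 bits/symbol.

2 bits/symbol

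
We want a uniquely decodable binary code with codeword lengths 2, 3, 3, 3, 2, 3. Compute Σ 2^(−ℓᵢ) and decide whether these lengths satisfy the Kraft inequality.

1; yes

With common denominator 2^3 = 8: Σ 2^(−ℓᵢ) = 2/8 + 1/8 + 1/8 + 1/8 + 2/8 + 1/8 = 8/8 = 1.
Kraft's inequality requires Σ ≤ 1; here Σ = 1 ≤ 1, so such a prefix code exists.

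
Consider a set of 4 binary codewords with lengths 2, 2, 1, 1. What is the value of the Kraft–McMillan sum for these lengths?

With common denominator 2^2 = 4: Σ 2^(−ℓᵢ) = 1/4 + 1/4 + 2/4 + 2/4 = 6/4 = 1.5.

1.5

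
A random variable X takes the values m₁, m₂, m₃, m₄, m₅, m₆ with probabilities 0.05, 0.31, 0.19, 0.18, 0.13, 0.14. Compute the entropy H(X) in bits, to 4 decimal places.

2.4202 bits

H = −Σ pᵢ log₂ pᵢ.
−0.05·log₂(0.05) = 0.2161
−0.31·log₂(0.31) = 0.5238
−0.19·log₂(0.19) = 0.4552
−0.18·log₂(0.18) = 0.4453
−0.13·log₂(0.13) = 0.3826
−0.14·log₂(0.14) = 0.3971
Sum ≈ 2.4202 → 2.4202 bits.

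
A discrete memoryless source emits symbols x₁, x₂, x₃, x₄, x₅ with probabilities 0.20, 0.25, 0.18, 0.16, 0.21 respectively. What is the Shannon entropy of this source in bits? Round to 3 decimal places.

H = −Σ pᵢ log₂ pᵢ.
−0.20·log₂(0.20) = 0.4644
−0.25·log₂(0.25) = 0.5000
−0.18·log₂(0.18) = 0.4453
−0.16·log₂(0.16) = 0.4230
−0.21·log₂(0.21) = 0.4728
Sum ≈ 2.3055 → 2.306 bits.

2.306 bits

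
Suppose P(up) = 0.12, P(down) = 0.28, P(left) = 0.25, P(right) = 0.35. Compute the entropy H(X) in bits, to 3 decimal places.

1.911 bits

H = −Σ pᵢ log₂ pᵢ.
−0.12·log₂(0.12) = 0.3671
−0.28·log₂(0.28) = 0.5142
−0.25·log₂(0.25) = 0.5000
−0.35·log₂(0.35) = 0.5301
Sum ≈ 1.9114 → 1.911 bits.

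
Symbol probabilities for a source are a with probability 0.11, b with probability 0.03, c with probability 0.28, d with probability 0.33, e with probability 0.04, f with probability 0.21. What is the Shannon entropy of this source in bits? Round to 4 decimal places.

2.2027 bits

H = −Σ pᵢ log₂ pᵢ.
−0.11·log₂(0.11) = 0.3503
−0.03·log₂(0.03) = 0.1518
−0.28·log₂(0.28) = 0.5142
−0.33·log₂(0.33) = 0.5278
−0.04·log₂(0.04) = 0.1858
−0.21·log₂(0.21) = 0.4728
Sum ≈ 2.2027 → 2.2027 bits.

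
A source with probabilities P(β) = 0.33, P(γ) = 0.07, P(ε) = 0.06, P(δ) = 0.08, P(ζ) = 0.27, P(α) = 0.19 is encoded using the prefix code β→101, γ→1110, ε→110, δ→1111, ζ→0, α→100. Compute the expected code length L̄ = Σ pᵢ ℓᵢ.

L̄ = Σ pᵢ·ℓᵢ = 0.33·3 + 0.07·4 + 0.06·3 + 0.08·4 + 0.27·1 + 0.19·3 = 2.61 bits/symbol.

2.61 bits/symbol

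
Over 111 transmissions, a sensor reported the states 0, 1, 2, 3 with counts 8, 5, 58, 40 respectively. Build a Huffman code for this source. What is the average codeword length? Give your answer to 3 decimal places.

1.595 bits/symbol

Probabilities are the counts divided by 111.
Repeatedly combine the two least-probable nodes; the expected code length is the sum of the merged weights.
merge 5/111 + 8/111 → 13/111
merge 13/111 + 40/111 → 53/111
merge 53/111 + 58/111 → 1
L = 13/111 + 53/111 + 1 = 59/37 ≈ 1.595 bits/symbol.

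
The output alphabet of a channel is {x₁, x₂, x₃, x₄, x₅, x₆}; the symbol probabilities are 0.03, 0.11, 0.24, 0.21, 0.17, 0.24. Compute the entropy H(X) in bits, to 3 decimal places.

H = −Σ pᵢ log₂ pᵢ.
−0.03·log₂(0.03) = 0.1518
−0.11·log₂(0.11) = 0.3503
−0.24·log₂(0.24) = 0.4941
−0.21·log₂(0.21) = 0.4728
−0.17·log₂(0.17) = 0.4346
−0.24·log₂(0.24) = 0.4941
Sum ≈ 2.3977 → 2.398 bits.

2.398 bits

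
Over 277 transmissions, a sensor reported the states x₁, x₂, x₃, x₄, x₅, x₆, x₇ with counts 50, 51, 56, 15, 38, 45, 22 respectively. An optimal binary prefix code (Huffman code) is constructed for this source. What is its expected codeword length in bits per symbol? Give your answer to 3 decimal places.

2.747 bits/symbol

Probabilities are the counts divided by 277.
Repeatedly combine the two least-probable nodes; the expected code length is the sum of the merged weights.
merge 15/277 + 22/277 → 37/277
merge 37/277 + 38/277 → 75/277
merge 45/277 + 50/277 → 95/277
merge 51/277 + 56/277 → 107/277
merge 75/277 + 95/277 → 170/277
merge 107/277 + 170/277 → 1
L = 37/277 + 75/277 + 95/277 + 107/277 + 170/277 + 1 = 761/277 ≈ 2.747 bits/symbol.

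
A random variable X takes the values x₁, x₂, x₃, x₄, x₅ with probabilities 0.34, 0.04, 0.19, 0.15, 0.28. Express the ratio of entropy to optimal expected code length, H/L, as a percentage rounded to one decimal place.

Entropy H = −Σ p log₂ p ≈ 2.0949 bits.
Huffman merges: 1/25+3/20→19/100; 19/100+19/100→19/50; 7/25+17/50→31/50; 19/50+31/50→1. L = 219/100 ≈ 2.1900.
Efficiency = H/L = 2.0949/2.1900 = 95.7%.

95.7%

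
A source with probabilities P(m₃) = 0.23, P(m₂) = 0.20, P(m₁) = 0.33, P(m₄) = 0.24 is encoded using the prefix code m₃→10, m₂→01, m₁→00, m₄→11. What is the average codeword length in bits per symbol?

L̄ = Σ pᵢ·ℓᵢ = 0.23·2 + 0.20·2 + 0.33·2 + 0.24·2 = 2 bits/symbol.

2 bits/symbol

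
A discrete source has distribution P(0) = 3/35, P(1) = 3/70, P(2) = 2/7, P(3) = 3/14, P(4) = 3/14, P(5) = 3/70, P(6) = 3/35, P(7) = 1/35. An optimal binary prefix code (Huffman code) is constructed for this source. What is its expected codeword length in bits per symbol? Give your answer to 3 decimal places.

Repeatedly combine the two least-probable nodes; the expected code length is the sum of the merged weights.
merge 1/35 + 3/70 → 1/14
merge 3/70 + 1/14 → 4/35
merge 3/35 + 3/35 → 6/35
merge 4/35 + 6/35 → 2/7
merge 3/14 + 3/14 → 3/7
merge 2/7 + 2/7 → 4/7
merge 3/7 + 4/7 → 1
L = 1/14 + 4/35 + 6/35 + 2/7 + 3/7 + 4/7 + 1 = 37/14 ≈ 2.643 bits/symbol.

2.643 bits/symbol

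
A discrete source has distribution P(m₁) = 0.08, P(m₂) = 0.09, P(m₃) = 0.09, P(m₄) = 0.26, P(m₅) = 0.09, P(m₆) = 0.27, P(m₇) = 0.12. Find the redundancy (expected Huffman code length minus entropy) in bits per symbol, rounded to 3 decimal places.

Entropy H = −Σ p log₂ p ≈ 2.6118 bits.
Huffman merges: 2/25+9/100→17/100; 9/100+9/100→9/50; 3/25+17/100→29/100; 9/50+13/50→11/25; 27/100+29/100→14/25; 11/25+14/25→1. L = 66/25 ≈ 2.6400.
L − H = 2.6400 − 2.6118 = 0.028 bits.

0.028 bits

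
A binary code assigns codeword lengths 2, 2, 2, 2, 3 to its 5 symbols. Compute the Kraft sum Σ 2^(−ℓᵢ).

With common denominator 2^3 = 8: Σ 2^(−ℓᵢ) = 2/8 + 2/8 + 2/8 + 2/8 + 1/8 = 9/8 = 1.125.

1.125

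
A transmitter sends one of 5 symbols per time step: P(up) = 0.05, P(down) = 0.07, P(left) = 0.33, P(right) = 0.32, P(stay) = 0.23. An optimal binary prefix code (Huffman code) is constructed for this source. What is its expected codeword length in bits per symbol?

Repeatedly combine the two least-probable nodes; the expected code length is the sum of the merged weights.
merge 1/20 + 7/100 → 3/25
merge 3/25 + 23/100 → 7/20
merge 8/25 + 33/100 → 13/20
merge 7/20 + 13/20 → 1
L = 3/25 + 7/20 + 13/20 + 1 = 53/25 = 2.12 bits/symbol.

2.12 bits/symbol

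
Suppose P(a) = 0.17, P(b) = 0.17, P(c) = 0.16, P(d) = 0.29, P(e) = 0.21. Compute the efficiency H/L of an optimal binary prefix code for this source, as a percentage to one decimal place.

Entropy H = −Σ p log₂ p ≈ 2.2829 bits.
Huffman merges: 4/25+17/100→33/100; 17/100+21/100→19/50; 29/100+33/100→31/50; 19/50+31/50→1. L = 233/100 ≈ 2.3300.
Efficiency = H/L = 2.2829/2.3300 = 98.0%.

98.0%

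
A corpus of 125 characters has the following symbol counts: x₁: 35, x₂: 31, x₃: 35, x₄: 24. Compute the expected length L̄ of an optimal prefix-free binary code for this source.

2 bits/symbol

Probabilities are the counts divided by 125.
Repeatedly combine the two least-probable nodes; the expected code length is the sum of the merged weights.
merge 24/125 + 31/125 → 11/25
merge 7/25 + 7/25 → 14/25
merge 11/25 + 14/25 → 1
L = 11/25 + 14/25 + 1 = 2 bits/symbol.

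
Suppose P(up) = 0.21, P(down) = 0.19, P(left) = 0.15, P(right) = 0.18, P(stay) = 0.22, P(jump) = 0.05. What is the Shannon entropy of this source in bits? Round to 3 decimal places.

2.481 bits

H = −Σ pᵢ log₂ pᵢ.
−0.21·log₂(0.21) = 0.4728
−0.19·log₂(0.19) = 0.4552
−0.15·log₂(0.15) = 0.4105
−0.18·log₂(0.18) = 0.4453
−0.22·log₂(0.22) = 0.4806
−0.05·log₂(0.05) = 0.2161
Sum ≈ 2.4806 → 2.481 bits.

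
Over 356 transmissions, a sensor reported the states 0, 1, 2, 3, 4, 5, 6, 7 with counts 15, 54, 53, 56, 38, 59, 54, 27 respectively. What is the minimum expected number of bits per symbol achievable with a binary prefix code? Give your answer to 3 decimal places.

Probabilities are the counts divided by 356.
Repeatedly combine the two least-probable nodes; the expected code length is the sum of the merged weights.
merge 15/356 + 27/356 → 21/178
merge 19/178 + 21/178 → 20/89
merge 53/356 + 27/178 → 107/356
merge 27/178 + 14/89 → 55/178
merge 59/356 + 20/89 → 139/356
merge 107/356 + 55/178 → 217/356
merge 139/356 + 217/356 → 1
L = 21/178 + 20/89 + 107/356 + 55/178 + 139/356 + 217/356 + 1 = 1051/356 ≈ 2.952 bits/symbol.

2.952 bits/symbol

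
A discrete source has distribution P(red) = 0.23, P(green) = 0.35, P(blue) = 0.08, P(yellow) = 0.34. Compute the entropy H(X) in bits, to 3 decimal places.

1.838 bits

H = −Σ pᵢ log₂ pᵢ.
−0.23·log₂(0.23) = 0.4877
−0.35·log₂(0.35) = 0.5301
−0.08·log₂(0.08) = 0.2915
−0.34·log₂(0.34) = 0.5292
Sum ≈ 1.8385 → 1.838 bits.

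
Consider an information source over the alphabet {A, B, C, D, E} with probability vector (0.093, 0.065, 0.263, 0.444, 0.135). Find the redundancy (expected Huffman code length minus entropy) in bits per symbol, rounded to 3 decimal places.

Entropy H = −Σ p log₂ p ≈ 1.9919 bits.
Huffman merges: 13/200+93/1000→79/500; 27/200+79/500→293/1000; 263/1000+293/1000→139/250; 111/250+139/250→1. L = 2007/1000 ≈ 2.0070.
L − H = 2.0070 − 1.9919 = 0.015 bits.

0.015 bits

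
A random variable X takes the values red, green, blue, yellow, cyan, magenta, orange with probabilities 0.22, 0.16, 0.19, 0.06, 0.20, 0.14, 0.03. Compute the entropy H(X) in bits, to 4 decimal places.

2.6156 bits

H = −Σ pᵢ log₂ pᵢ.
−0.22·log₂(0.22) = 0.4806
−0.16·log₂(0.16) = 0.4230
−0.19·log₂(0.19) = 0.4552
−0.06·log₂(0.06) = 0.2435
−0.20·log₂(0.20) = 0.4644
−0.14·log₂(0.14) = 0.3971
−0.03·log₂(0.03) = 0.1518
Sum ≈ 2.6156 → 2.6156 bits.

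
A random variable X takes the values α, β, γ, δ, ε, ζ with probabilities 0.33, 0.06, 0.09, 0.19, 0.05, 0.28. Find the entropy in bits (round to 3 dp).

2.270 bits

H = −Σ pᵢ log₂ pᵢ.
−0.33·log₂(0.33) = 0.5278
−0.06·log₂(0.06) = 0.2435
−0.09·log₂(0.09) = 0.3127
−0.19·log₂(0.19) = 0.4552
−0.05·log₂(0.05) = 0.2161
−0.28·log₂(0.28) = 0.5142
Sum ≈ 2.2696 → 2.270 bits.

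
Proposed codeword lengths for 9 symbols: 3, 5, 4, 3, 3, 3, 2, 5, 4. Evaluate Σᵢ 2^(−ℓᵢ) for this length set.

With common denominator 2^5 = 32: Σ 2^(−ℓᵢ) = 4/32 + 1/32 + 2/32 + 4/32 + 4/32 + 4/32 + 8/32 + 1/32 + 2/32 = 30/32 = 0.9375.

0.9375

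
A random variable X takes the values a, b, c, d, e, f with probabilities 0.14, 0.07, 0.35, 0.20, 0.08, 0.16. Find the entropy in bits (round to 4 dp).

H = −Σ pᵢ log₂ pᵢ.
−0.14·log₂(0.14) = 0.3971
−0.07·log₂(0.07) = 0.2686
−0.35·log₂(0.35) = 0.5301
−0.20·log₂(0.20) = 0.4644
−0.08·log₂(0.08) = 0.2915
−0.16·log₂(0.16) = 0.4230
Sum ≈ 2.3747 → 2.3747 bits.

2.3747 bits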